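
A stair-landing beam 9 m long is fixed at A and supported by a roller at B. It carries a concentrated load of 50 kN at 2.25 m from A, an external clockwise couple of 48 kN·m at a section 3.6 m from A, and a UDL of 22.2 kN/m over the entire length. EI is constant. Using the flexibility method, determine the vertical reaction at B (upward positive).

R_B = 84.34 kN

Release the roller at B. Primary structure: cantilever fixed at A.
Downward deflection at the released point B due to the loads:
  point load 50 at a = 2.25: Pa²(3L − a)/(6EI) = 1044/EI
  clockwise couple 48 at a = 3.6: M₀a(2L − a)/(2EI) = 1244/EI
  UDL 22.2: wL⁴/(8EI) = 18207/EI
  δ_0 = 20495/EI
Flexibility coefficient — unit upward force at B: δ_{BB} = L³/(3EI) = 243/EI.
Compatibility at B: δ_0 − R_B·δ_{BB} = 0, so R_B = 20495/243 = 84.34 kN.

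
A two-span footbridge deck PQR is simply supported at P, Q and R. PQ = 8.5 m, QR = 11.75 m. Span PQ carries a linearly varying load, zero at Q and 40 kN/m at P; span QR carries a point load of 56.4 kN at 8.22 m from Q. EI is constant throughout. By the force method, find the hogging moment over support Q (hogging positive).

M_Q = 123.3 kN·m

Release continuity at Q by inserting a hinge; the redundant is the internal moment M_Q. The primary structure is two simply-supported spans PQ and QR.
Discontinuity in slope at Q on the released structure — sum the simple-span end rotations:
  span PQ: triangular load, peak 40: 7w₀L³/(360EI) = 477.7/EI
  span QR: point load 56.4 at a = 8.22: Pab(L + b)/(6LEI) = 354.7/EI
  relative rotation θ_0 = (477.7 + 354.7)/EI = 832.4/EI
A unit hogging moment at Q produces rotation L₁/(3EI) + L₂/(3EI) = 6.75/EI.
Slope continuity at Q: θ_0 = M_Q·6.75/EI, so M_Q = 832.4/6.75 = 123.3 kN·m (hogging).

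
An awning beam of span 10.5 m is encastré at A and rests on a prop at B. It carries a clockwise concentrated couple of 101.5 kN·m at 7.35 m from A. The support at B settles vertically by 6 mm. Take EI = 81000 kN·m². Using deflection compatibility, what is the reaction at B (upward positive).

Remove the prop at B; the released (primary) structure is a cantilever built in at A.
Primary-structure tip deflection at B by superposition:
  clockwise couple 101.5 at a = 7.35: M₀a(2L − a)/(2EI) = 5092/EI
Flexibility coefficient — unit upward force at B: δ_{BB} = L³/(3EI) = 385.9/EI.
With EI = 81000 kN·m²: δ_0 = 0.06286 m and δ_{BB} = 0.004764 m/kN.
Compatibility — the beam at B must follow the support down by 0.006 m: δ_0 − R_B·δ_{BB} = 0.006, so R_B = (0.06286 − 0.006)/0.004764 = 11.94 kN.

R_B = 11.94 kN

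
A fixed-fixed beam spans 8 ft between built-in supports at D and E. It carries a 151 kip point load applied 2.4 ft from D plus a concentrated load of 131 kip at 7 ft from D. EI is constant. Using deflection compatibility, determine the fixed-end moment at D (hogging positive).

M_D = 191.9 kip·ft

Release both end moments; the primary structure is a simply-supported span DE with redundants M_D and M_E.
On the primary (simply-supported) span, the end slopes from the loading are:
  at D: point load 151 at a = 2.4: Pab(L + b)/(6LEI) = 575/EI
  at E: point load 151 at a = 2.4: Pab(L + a)/(6LEI) = 439.7/EI
  at D: point load 131 at a = 7: Pab(L + b)/(6LEI) = 171.9/EI
  at E: point load 131 at a = 7: Pab(L + a)/(6LEI) = 286.6/EI
  θ_D0 = 746.9/EI,  θ_E0 = 726.3/EI
Flexibility coefficients: a unit moment at one end gives L/(3EI) there and L/(6EI) at the far end, so f₁₁ = f₂₂ = 2.667/EI and f₁₂ = f₂₁ = 1.333/EI.
Compatibility — zero rotation at each built-in end:
  2.667 M_D + 1.333 M_E = 746.9
  1.333 M_D + 2.667 M_E = 726.3
Solving the pair gives M_D = 191.9 kip·ft and M_E = 176.4 kip·ft (hogging).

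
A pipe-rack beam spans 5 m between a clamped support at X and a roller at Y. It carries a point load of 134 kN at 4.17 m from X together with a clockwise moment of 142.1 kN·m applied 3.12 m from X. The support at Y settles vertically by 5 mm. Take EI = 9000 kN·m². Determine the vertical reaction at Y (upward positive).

Remove the prop at Y; the released (primary) structure is a cantilever built in at X.
Free-end deflection of the primary structure under the applied loading (downward +):
  point load 134 at a = 4.17: Pa²(3L − a)/(6EI) = 4206/EI
  clockwise couple 142.1 at a = 3.12: M₀a(2L − a)/(2EI) = 1525/EI
  δ_0 = 5731/EI
Flexibility coefficient — unit upward force at Y: δ_{YY} = L³/(3EI) = 41.67/EI.
With EI = 9000 kN·m²: δ_0 = 0.63678 m and δ_{YY} = 0.00463 m/kN.
Compatibility — the beam at Y must follow the support down by 0.005 m: δ_0 − R_Y·δ_{YY} = 0.005, so R_Y = (0.63678 − 0.005)/0.00463 = 136.5 kN.

R_Y = 136.5 kN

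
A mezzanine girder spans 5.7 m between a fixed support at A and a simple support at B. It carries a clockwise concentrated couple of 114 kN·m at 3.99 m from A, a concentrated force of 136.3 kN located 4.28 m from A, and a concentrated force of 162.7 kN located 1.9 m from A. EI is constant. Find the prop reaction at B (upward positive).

R_B = 137.8 kN

Take the reaction at B as the redundant and release it; the primary structure is a cantilever fixed at A.
Primary-structure tip deflection at B by superposition:
  clockwise couple 114 at a = 3.99: M₀a(2L − a)/(2EI) = 1685/EI
  point load 136.3 at a = 4.28: Pa²(3L − a)/(6EI) = 5335/EI
  point load 162.7 at a = 1.9: Pa²(3L − a)/(6EI) = 1488/EI
  δ_0 = 8508/EI
Flexibility coefficient — unit upward force at B: δ_{BB} = L³/(3EI) = 61.73/EI.
The prop prevents deflection at B: R_B = δ_0/δ_{BB} = 8508/61.73 = 137.8 kN.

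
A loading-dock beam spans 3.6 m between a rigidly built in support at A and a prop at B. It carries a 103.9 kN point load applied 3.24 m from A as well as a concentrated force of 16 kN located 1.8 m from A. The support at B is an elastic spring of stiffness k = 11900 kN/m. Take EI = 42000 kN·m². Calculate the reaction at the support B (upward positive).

R_B = 76.1 kN

Release the roller at B. Primary structure: cantilever fixed at A.
Free-end deflection of the primary structure under the applied loading (downward +):
  point load 103.9 at a = 3.24: Pa²(3L − a)/(6EI) = 1374/EI
  point load 16 at a = 1.8: Pa²(3L − a)/(6EI) = 77.76/EI
  δ_0 = 1452/EI
Tip deflection under a unit load at B: L³/(3EI) = 15.55/EI.
With EI = 42000 kN·m²: δ_0 = 0.034572 m and δ_{BB} = 0.00037 m/kN.
Compatibility — the spring shortens by R_B/k under the reaction it provides: δ_0 − R_B·δ_{BB} = R_B/k. With 1/k = 0.000084 m/kN, R_B = δ_0 / (δ_{BB} + 1/k) = 0.034572 / (0.00037 + 0.000084) = 76.1 kN.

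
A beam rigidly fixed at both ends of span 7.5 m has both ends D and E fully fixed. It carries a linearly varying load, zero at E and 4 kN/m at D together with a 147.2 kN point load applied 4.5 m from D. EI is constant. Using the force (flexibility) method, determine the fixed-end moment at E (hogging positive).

Take the two fixed-end moments M_D, M_E as redundants; the released structure is the simple span DE.
End rotations of the released simple span under the applied load (×1/EI):
  at D: triangular load, peak 4: w₀L³/(45EI) = 37.5/EI
  at E: triangular load, peak 4: 7w₀L³/(360EI) = 32.81/EI
  at D: point load 147.2 at a = 4.5: Pab(L + b)/(6LEI) = 463.7/EI
  at E: point load 147.2 at a = 4.5: Pab(L + a)/(6LEI) = 529.9/EI
  θ_D0 = 501.2/EI,  θ_E0 = 562.7/EI
Flexibility coefficients: a unit moment at one end gives L/(3EI) there and L/(6EI) at the far end, so f₁₁ = f₂₂ = 2.5/EI and f₁₂ = f₂₁ = 1.25/EI.
Compatibility — zero rotation at each built-in end:
  2.5 M_D + 1.25 M_E = 501.2
  1.25 M_D + 2.5 M_E = 562.7
Solving the pair gives M_D = 117.2 kN·m and M_E = 166.5 kN·m (hogging).

M_E = 166.5 kN·m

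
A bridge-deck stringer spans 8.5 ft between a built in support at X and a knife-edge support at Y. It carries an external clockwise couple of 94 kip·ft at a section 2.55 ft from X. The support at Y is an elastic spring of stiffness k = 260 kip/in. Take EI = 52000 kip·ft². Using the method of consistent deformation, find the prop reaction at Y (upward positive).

Release the roller at Y. Primary structure: cantilever fixed at X.
Primary-structure tip deflection at Y by superposition:
  clockwise couple 94 at a = 2.55: M₀a(2L − a)/(2EI) = 1732/EI
Flexibility coefficient — unit upward force at Y: δ_{YY} = L³/(3EI) = 204.7/EI.
With EI = 52000 kip·ft²: δ_0 = 0.033304 ft and δ_{YY} = 0.003937 ft/kip.
Compatibility — the spring shortens by R_Y/k under the reaction it provides: δ_0 − R_Y·δ_{YY} = R_Y/k. With 1/k = 1/(260×12) ft/kip = 0.000321 ft/kip, R_Y = δ_0 / (δ_{YY} + 1/k) = 0.033304 / (0.003937 + 0.000321) = 7.823 kip.

R_Y = 7.823 kip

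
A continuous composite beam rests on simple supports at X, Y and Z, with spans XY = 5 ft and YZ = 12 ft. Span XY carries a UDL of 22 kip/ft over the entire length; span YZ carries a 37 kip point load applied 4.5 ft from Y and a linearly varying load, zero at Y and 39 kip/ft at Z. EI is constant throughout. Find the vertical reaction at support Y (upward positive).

R_Y = 244.3 kip

Take M_Y as the redundant. Released structure: two simple spans XY and YZ with a hinge at Y.
End slopes at the hinge Y, treating each span as simply supported:
  span XY: UDL 22: wL³/(24EI) = 114.6/EI
  span YZ: point load 37 at a = 4.5: Pab(L + b)/(6LEI) = 338.2/EI
  span YZ: triangular load, peak 39: 7w₀L³/(360EI) = 1310/EI
  relative rotation θ_0 = (114.6 + 1649)/EI = 1763/EI
A unit hogging moment at Y produces rotation L₁/(3EI) + L₂/(3EI) = 5.667/EI.
Compatibility: M_Y·(L₁+L₂)/(3EI) = θ_0, giving M_Y = 311.2 kip·ft (hogging).
Span XY, ΣM about X with M_Y applied at Y: R_Y^{XY}·5 = 275 + 311.2, so R_Y^{XY} = 117.2 kip and R_X = 110 − 117.2 = -7.23 kip.
Span YZ, ΣM about Z: R_Y^{YZ}·12 = 1214 + 311.2, so R_Y^{YZ} = 127.1 kip and R_Z = 271 − 127.1 = 143.9 kip.
R_Y = 117.2 + 127.1 = 244.3 kip.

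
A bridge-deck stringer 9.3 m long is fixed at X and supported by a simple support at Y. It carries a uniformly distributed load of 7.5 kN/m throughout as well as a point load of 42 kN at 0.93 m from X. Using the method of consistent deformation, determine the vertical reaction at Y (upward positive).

Release the roller at Y. Primary structure: cantilever fixed at X.
Free-end deflection of the primary structure under the applied loading (downward +):
  UDL 7.5: wL⁴/(8EI) = 7013/EI
  point load 42 at a = 0.93: Pa²(3L − a)/(6EI) = 163.3/EI
  δ_0 = 7176/EI
Flexibility coefficient — unit upward force at Y: δ_{YY} = L³/(3EI) = 268.1/EI.
The prop prevents deflection at Y: R_Y = δ_0/δ_{YY} = 7176/268.1 = 26.77 kN.

R_Y = 26.77 kN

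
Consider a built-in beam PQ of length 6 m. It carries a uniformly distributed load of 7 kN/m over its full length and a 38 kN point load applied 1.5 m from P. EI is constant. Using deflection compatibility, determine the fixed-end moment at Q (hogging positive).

M_Q = 31.69 kN·m

Release both end moments; the primary structure is a simply-supported span PQ with redundants M_P and M_Q.
Simple-span end rotations at P and Q under the given loads:
  at P: UDL 7: wL³/(24EI) = 63/EI
  at Q: UDL 7: wL³/(24EI) = 63/EI
  at P: point load 38 at a = 1.5: Pab(L + b)/(6LEI) = 74.81/EI
  at Q: point load 38 at a = 1.5: Pab(L + a)/(6LEI) = 53.44/EI
  θ_P0 = 137.8/EI,  θ_Q0 = 116.4/EI
Flexibility coefficients: a unit moment at one end gives L/(3EI) there and L/(6EI) at the far end, so f₁₁ = f₂₂ = 2/EI and f₁₂ = f₂₁ = 1/EI.
Compatibility — zero rotation at each built-in end:
  2 M_P + 1 M_Q = 137.8
  1 M_P + 2 M_Q = 116.4
Solving the pair gives M_P = 53.06 kN·m and M_Q = 31.69 kN·m (hogging).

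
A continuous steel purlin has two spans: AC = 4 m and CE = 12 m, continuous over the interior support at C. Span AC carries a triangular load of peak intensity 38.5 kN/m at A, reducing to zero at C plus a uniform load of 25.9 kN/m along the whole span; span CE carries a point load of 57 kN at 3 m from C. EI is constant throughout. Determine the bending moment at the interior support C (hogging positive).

Release continuity at C by inserting a hinge; the redundant is the internal moment M_C. The primary structure is two simply-supported spans AC and CE.
Discontinuity in slope at C on the released structure — sum the simple-span end rotations:
  span AC: triangular load, peak 38.5: 7w₀L³/(360EI) = 47.91/EI
  span AC: UDL 25.9: wL³/(24EI) = 69.07/EI
  span CE: point load 57 at a = 3: Pab(L + b)/(6LEI) = 448.9/EI
  relative rotation θ_0 = (117 + 448.9)/EI = 565.9/EI
A unit hogging moment at C produces rotation L₁/(3EI) + L₂/(3EI) = 5.333/EI.
Compatibility: M_C·(L₁+L₂)/(3EI) = θ_0, giving M_C = 106.1 kN·m (hogging).

M_C = 106.1 kN·m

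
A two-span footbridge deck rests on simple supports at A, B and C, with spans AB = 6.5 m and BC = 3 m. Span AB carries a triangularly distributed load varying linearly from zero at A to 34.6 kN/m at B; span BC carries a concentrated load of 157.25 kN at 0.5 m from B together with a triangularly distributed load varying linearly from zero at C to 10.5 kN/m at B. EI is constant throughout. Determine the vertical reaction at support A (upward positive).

R_A = 24 kN

Insert a hinge at B; M_B is the redundant, and each span becomes simply supported.
End slopes at the hinge B, treating each span as simply supported:
  span AB: triangular load, peak 34.6: w₀L³/(45EI) = 211.2/EI
  span BC: point load 157.25 at a = 0.5: Pab(L + b)/(6LEI) = 60.06/EI
  span BC: triangular load, peak 10.5: w₀L³/(45EI) = 6.3/EI
  relative rotation θ_0 = (211.2 + 66.36)/EI = 277.5/EI
A unit hogging moment at B produces rotation L₁/(3EI) + L₂/(3EI) = 3.167/EI.
Compatibility: M_B·(L₁+L₂)/(3EI) = θ_0, giving M_B = 87.64 kN·m (hogging).
Span AB, ΣM about A with M_B applied at B: R_B^{AB}·6.5 = 487.3 + 87.64, so R_B^{AB} = 88.45 kN and R_A = 112.5 − 88.45 = 24 kN.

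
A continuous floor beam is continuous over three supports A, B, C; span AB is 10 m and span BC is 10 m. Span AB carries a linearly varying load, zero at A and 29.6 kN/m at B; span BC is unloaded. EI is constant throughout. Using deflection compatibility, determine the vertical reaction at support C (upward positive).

Insert a hinge at B; M_B is the redundant, and each span becomes simply supported.
End slopes at the hinge B, treating each span as simply supported:
  span AB: triangular load, peak 29.6: w₀L³/(45EI) = 657.8/EI
  relative rotation θ_0 = (657.8 + 0)/EI = 657.8/EI
A unit hogging moment at B produces rotation L₁/(3EI) + L₂/(3EI) = 6.667/EI.
Slope continuity at B: θ_0 = M_B·6.667/EI, so M_B = 657.8/6.667 = 98.67 kN·m (hogging).
Span BC, ΣM about C: R_B^{BC}·10 = 0 + 98.67, so R_B^{BC} = 9.867 kN and R_C = 0 − 9.867 = -9.867 kN.

R_C = -9.867 kN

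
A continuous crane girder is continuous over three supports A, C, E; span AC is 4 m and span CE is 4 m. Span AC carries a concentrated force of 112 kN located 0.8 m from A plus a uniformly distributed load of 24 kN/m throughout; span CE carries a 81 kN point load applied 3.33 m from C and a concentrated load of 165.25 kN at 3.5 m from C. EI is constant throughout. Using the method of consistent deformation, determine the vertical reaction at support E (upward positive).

R_E = 192.3 kN

Insert a hinge at C; M_C is the redundant, and each span becomes simply supported.
Discontinuity in slope at C on the released structure — sum the simple-span end rotations:
  span AC: point load 112 at a = 0.8: Pab(L + a)/(6LEI) = 57.34/EI
  span AC: UDL 24: wL³/(24EI) = 64/EI
  span CE: point load 81 at a = 3.33: Pab(L + b)/(6LEI) = 35.16/EI
  span CE: point load 165.25 at a = 3.5: Pab(L + b)/(6LEI) = 54.22/EI
  relative rotation θ_0 = (121.3 + 89.39)/EI = 210.7/EI
A unit hogging moment at C produces rotation L₁/(3EI) + L₂/(3EI) = 2.667/EI.
Compatibility: M_C·(L₁+L₂)/(3EI) = θ_0, giving M_C = 79.02 kN·m (hogging).
Span CE, ΣM about E: R_C^{CE}·4 = 136.9 + 79.02, so R_C^{CE} = 53.98 kN and R_E = 246.2 − 53.98 = 192.3 kN.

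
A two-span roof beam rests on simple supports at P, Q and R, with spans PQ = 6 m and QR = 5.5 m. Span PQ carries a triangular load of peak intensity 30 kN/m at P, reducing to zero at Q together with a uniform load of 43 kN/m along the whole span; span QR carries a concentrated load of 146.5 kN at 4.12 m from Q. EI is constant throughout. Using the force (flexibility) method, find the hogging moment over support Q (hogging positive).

Take M_Q as the redundant. Released structure: two simple spans PQ and QR with a hinge at Q.
End slopes at the hinge Q, treating each span as simply supported:
  span PQ: triangular load, peak 30: 7w₀L³/(360EI) = 126/EI
  span PQ: UDL 43: wL³/(24EI) = 387/EI
  span QR: point load 146.5 at a = 4.12: Pab(L + b)/(6LEI) = 173.7/EI
  relative rotation θ_0 = (513 + 173.7)/EI = 686.7/EI
A unit hogging moment at Q produces rotation L₁/(3EI) + L₂/(3EI) = 3.833/EI.
Compatibility: M_Q·(L₁+L₂)/(3EI) = θ_0, giving M_Q = 179.1 kN·m (hogging).

M_Q = 179.1 kN·m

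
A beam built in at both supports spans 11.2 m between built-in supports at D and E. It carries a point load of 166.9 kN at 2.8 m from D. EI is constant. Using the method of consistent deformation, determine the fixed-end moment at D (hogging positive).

Release both end moments; the primary structure is a simply-supported span DE with redundants M_D and M_E.
Simple-span end rotations at D and E under the given loads:
  at D: point load 166.9 at a = 2.8: Pab(L + b)/(6LEI) = 1145/EI
  at E: point load 166.9 at a = 2.8: Pab(L + a)/(6LEI) = 817.8/EI
  θ_D0 = 1145/EI,  θ_E0 = 817.8/EI
Flexibility coefficients: a unit moment at one end gives L/(3EI) there and L/(6EI) at the far end, so f₁₁ = f₂₂ = 3.733/EI and f₁₂ = f₂₁ = 1.867/EI.
Compatibility — zero rotation at each built-in end:
  3.733 M_D + 1.867 M_E = 1145
  1.867 M_D + 3.733 M_E = 817.8
Solving the pair gives M_D = 262.9 kN·m and M_E = 87.62 kN·m (hogging).

M_D = 262.9 kN·m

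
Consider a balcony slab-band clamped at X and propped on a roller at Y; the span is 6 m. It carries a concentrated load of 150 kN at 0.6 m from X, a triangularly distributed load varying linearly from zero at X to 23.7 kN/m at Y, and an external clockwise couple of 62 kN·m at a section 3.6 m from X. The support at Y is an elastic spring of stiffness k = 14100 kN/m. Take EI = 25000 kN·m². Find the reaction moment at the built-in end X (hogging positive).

M_X = 118.4 kN·m

Take the reaction at Y as the redundant and release it; the primary structure is a cantilever fixed at X.
Downward deflection at the released point Y due to the loads:
  point load 150 at a = 0.6: Pa²(3L − a)/(6EI) = 156.6/EI
  triangular load, peak 23.7 at the free end: 11w₀L⁴/(120EI) = 2816/EI
  clockwise couple 62 at a = 3.6: M₀a(2L − a)/(2EI) = 937.4/EI
  δ_0 = 3910/EI
Tip deflection under a unit load at Y: L³/(3EI) = 72/EI.
With EI = 25000 kN·m²: δ_0 = 0.15638 m and δ_{YY} = 0.00288 m/kN.
Compatibility — the spring shortens by R_Y/k under the reaction it provides: δ_0 − R_Y·δ_{YY} = R_Y/k. With 1/k = 0.000071 m/kN, R_Y = δ_0 / (δ_{YY} + 1/k) = 0.15638 / (0.00288 + 0.000071) = 52.99 kN.
Moment equilibrium about X: M_X = Σ(load moments about X) − R_Y·L = 436.4 − 52.99×6 = 118.4 kN·m.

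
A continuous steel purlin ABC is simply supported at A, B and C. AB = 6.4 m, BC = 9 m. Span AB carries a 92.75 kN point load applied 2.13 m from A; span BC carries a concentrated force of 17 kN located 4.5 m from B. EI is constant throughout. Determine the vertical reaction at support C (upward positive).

Take M_B as the redundant. Released structure: two simple spans AB and BC with a hinge at B.
Discontinuity in slope at B on the released structure — sum the simple-span end rotations:
  span AB: point load 92.75 at a = 2.13: Pab(L + a)/(6LEI) = 187.4/EI
  span BC: point load 17 at a = 4.5: Pab(L + b)/(6LEI) = 86.06/EI
  relative rotation θ_0 = (187.4 + 86.06)/EI = 273.4/EI
A unit hogging moment at B produces rotation L₁/(3EI) + L₂/(3EI) = 5.133/EI.
Compatibility: M_B·(L₁+L₂)/(3EI) = θ_0, giving M_B = 53.27 kN·m (hogging).
Span BC, ΣM about C: R_B^{BC}·9 = 76.5 + 53.27, so R_B^{BC} = 14.42 kN and R_C = 17 − 14.42 = 2.581 kN.

R_C = 2.581 kN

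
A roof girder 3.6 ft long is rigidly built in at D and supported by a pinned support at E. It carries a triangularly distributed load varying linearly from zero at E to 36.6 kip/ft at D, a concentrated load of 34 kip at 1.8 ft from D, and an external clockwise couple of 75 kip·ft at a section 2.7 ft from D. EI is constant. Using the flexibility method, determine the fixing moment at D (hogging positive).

M_D = 24.1 kip·ft

Release the roller at E. Primary structure: cantilever fixed at D.
Deflection at E on the released cantilever, summing each load's contribution:
  triangular load, peak 36.6 at the fixed end: w₀L⁴/(30EI) = 204.9/EI
  point load 34 at a = 1.8: Pa²(3L − a)/(6EI) = 165.2/EI
  clockwise couple 75 at a = 2.7: M₀a(2L − a)/(2EI) = 455.6/EI
  δ_0 = 825.8/EI
Tip deflection under a unit load at E: L³/(3EI) = 15.55/EI.
Compatibility at E: δ_0 − R_E·δ_{EE} = 0, so R_E = 825.8/15.55 = 53.1 kip.
Moment equilibrium about D: M_D = Σ(load moments about D) − R_E·L = 215.3 − 53.1×3.6 = 24.1 kip·ft.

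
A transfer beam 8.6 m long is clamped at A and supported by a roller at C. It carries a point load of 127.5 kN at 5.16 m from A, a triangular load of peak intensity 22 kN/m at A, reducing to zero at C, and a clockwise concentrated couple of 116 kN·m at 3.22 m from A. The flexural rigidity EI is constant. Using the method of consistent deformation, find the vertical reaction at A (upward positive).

Release the roller at C. Primary structure: cantilever fixed at A.
Primary-structure tip deflection at C by superposition:
  point load 127.5 at a = 5.16: Pa²(3L − a)/(6EI) = 11678/EI
  triangular load, peak 22 at the fixed end: w₀L⁴/(30EI) = 4011/EI
  clockwise couple 116 at a = 3.22: M₀a(2L − a)/(2EI) = 2611/EI
  δ_0 = 18300/EI
Tip deflection under a unit load at C: L³/(3EI) = 212/EI.
The prop prevents deflection at C: R_C = δ_0/δ_{CC} = 18300/212 = 86.31 kN.
Vertical equilibrium: R_A = ΣP − R_C = 222.1 − 86.31 = 135.8 kN.

R_A = 135.8 kN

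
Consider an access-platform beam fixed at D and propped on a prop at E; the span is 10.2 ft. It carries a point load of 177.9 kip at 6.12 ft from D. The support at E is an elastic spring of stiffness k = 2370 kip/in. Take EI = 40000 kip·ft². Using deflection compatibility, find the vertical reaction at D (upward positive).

Remove the prop at E; the released (primary) structure is a cantilever built in at D.
Primary-structure tip deflection at E by superposition:
  point load 177.9 at a = 6.12: Pa²(3L − a)/(6EI) = 27186/EI
Flexibility coefficient — unit upward force at E: δ_{EE} = L³/(3EI) = 353.7/EI.
With EI = 40000 kip·ft²: δ_0 = 0.67964 ft and δ_{EE} = 0.008843 ft/kip.
Compatibility — the spring shortens by R_E/k under the reaction it provides: δ_0 − R_E·δ_{EE} = R_E/k. With 1/k = 1/(2370×12) ft/kip = 0.000035 ft/kip, R_E = δ_0 / (δ_{EE} + 1/k) = 0.67964 / (0.008843 + 0.000035) = 76.55 kip.
Vertical equilibrium: R_D = ΣP − R_E = 177.9 − 76.55 = 101.4 kip.

R_D = 101.4 kip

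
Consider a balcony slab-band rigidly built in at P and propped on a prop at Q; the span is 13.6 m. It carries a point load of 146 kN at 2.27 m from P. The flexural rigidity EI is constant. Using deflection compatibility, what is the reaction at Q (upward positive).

Choose R_Q as the redundant. The primary structure is the cantilever fixed at P.
Primary-structure tip deflection at Q by superposition:
  point load 146 at a = 2.27: Pa²(3L − a)/(6EI) = 4831/EI
Tip deflection under a unit load at Q: L³/(3EI) = 838.5/EI.
The prop prevents deflection at Q: R_Q = δ_0/δ_{QQ} = 4831/838.5 = 5.762 kN.

R_Q = 5.762 kN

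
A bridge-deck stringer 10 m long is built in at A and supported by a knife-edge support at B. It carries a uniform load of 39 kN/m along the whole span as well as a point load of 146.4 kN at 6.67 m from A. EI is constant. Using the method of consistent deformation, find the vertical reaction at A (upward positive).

Choose R_B as the redundant. The primary structure is the cantilever fixed at A.
Primary-structure tip deflection at B by superposition:
  UDL 39: wL⁴/(8EI) = 48750/EI
  point load 146.4 at a = 6.67: Pa²(3L − a)/(6EI) = 25325/EI
  δ_0 = 74075/EI
Flexibility coefficient — unit upward force at B: δ_{BB} = L³/(3EI) = 333.3/EI.
The prop prevents deflection at B: R_B = δ_0/δ_{BB} = 74075/333.3 = 222.2 kN.
Vertical equilibrium: R_A = ΣP − R_B = 536.4 − 222.2 = 314.2 kN.

R_A = 314.2 kN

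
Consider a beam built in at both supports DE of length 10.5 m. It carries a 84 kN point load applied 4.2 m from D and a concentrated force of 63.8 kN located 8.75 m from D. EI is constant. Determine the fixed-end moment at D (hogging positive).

Release both end moments; the primary structure is a simply-supported span DE with redundants M_D and M_E.
End rotations of the released simple span under the applied load (×1/EI):
  at D: point load 84 at a = 4.2: Pab(L + b)/(6LEI) = 592.7/EI
  at E: point load 84 at a = 4.2: Pab(L + a)/(6LEI) = 518.6/EI
  at D: point load 63.8 at a = 8.75: Pab(L + b)/(6LEI) = 190/EI
  at E: point load 63.8 at a = 8.75: Pab(L + a)/(6LEI) = 298.5/EI
  θ_D0 = 782.7/EI,  θ_E0 = 817.1/EI
Flexibility coefficients: a unit moment at one end gives L/(3EI) there and L/(6EI) at the far end, so f₁₁ = f₂₂ = 3.5/EI and f₁₂ = f₂₁ = 1.75/EI.
Compatibility — zero rotation at each built-in end:
  3.5 M_D + 1.75 M_E = 782.7
  1.75 M_D + 3.5 M_E = 817.1
Solving the pair gives M_D = 142.5 kN·m and M_E = 162.2 kN·m (hogging).

M_D = 142.5 kN·m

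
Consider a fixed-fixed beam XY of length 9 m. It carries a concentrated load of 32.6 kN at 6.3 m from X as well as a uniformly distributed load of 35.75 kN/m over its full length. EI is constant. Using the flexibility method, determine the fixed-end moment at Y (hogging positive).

M_Y = 284.4 kN·m

Take the two fixed-end moments M_X, M_Y as redundants; the released structure is the simple span XY.
End rotations of the released simple span under the applied load (×1/EI):
  at X: point load 32.6 at a = 6.3: Pab(L + b)/(6LEI) = 120.1/EI
  at Y: point load 32.6 at a = 6.3: Pab(L + a)/(6LEI) = 157.1/EI
  at X: UDL 35.75: wL³/(24EI) = 1086/EI
  at Y: UDL 35.75: wL³/(24EI) = 1086/EI
  θ_X0 = 1206/EI,  θ_Y0 = 1243/EI
Flexibility coefficients: a unit moment at one end gives L/(3EI) there and L/(6EI) at the far end, so f₁₁ = f₂₂ = 3/EI and f₁₂ = f₂₁ = 1.5/EI.
Compatibility — zero rotation at each built-in end:
  3 M_X + 1.5 M_Y = 1206
  1.5 M_X + 3 M_Y = 1243
Solving the pair gives M_X = 259.8 kN·m and M_Y = 284.4 kN·m (hogging).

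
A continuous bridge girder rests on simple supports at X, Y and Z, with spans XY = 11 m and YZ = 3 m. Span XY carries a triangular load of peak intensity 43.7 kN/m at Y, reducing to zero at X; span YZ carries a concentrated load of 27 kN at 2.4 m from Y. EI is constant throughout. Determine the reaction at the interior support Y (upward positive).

R_Y = 283.8 kN

Release continuity at Y by inserting a hinge; the redundant is the internal moment M_Y. The primary structure is two simply-supported spans XY and YZ.
End slopes at the hinge Y, treating each span as simply supported:
  span XY: triangular load, peak 43.7: w₀L³/(45EI) = 1293/EI
  span YZ: point load 27 at a = 2.4: Pab(L + b)/(6LEI) = 7.776/EI
  relative rotation θ_0 = (1293 + 7.776)/EI = 1300/EI
A unit hogging moment at Y produces rotation L₁/(3EI) + L₂/(3EI) = 4.667/EI.
Slope continuity at Y: θ_0 = M_Y·4.667/EI, so M_Y = 1300/4.667 = 278.6 kN·m (hogging).
Span XY, ΣM about X with M_Y applied at Y: R_Y^{XY}·11 = 1763 + 278.6, so R_Y^{XY} = 185.6 kN and R_X = 240.3 − 185.6 = 54.79 kN.
Span YZ, ΣM about Z: R_Y^{YZ}·3 = 16.2 + 278.6, so R_Y^{YZ} = 98.28 kN and R_Z = 27 − 98.28 = -71.28 kN.
R_Y = 185.6 + 98.28 = 283.8 kN.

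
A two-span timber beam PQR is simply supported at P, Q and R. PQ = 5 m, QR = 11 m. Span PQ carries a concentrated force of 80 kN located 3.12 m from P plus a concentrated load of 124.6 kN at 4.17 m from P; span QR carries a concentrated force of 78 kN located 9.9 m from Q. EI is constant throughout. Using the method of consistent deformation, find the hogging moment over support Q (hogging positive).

Take M_Q as the redundant. Released structure: two simple spans PQ and QR with a hinge at Q.
Rotations at Q on the released spans (each span's end-slope, ×1/EI):
  span PQ: point load 80 at a = 3.12: Pab(L + a)/(6LEI) = 127/EI
  span PQ: point load 124.6 at a = 4.17: Pab(L + a)/(6LEI) = 131.8/EI
  span QR: point load 78 at a = 9.9: Pab(L + b)/(6LEI) = 155.7/EI
  relative rotation θ_0 = (258.8 + 155.7)/EI = 414.6/EI
A unit hogging moment at Q produces rotation L₁/(3EI) + L₂/(3EI) = 5.333/EI.
Slope continuity at Q: θ_0 = M_Q·5.333/EI, so M_Q = 414.6/5.333 = 77.73 kN·m (hogging).

M_Q = 77.73 kN·m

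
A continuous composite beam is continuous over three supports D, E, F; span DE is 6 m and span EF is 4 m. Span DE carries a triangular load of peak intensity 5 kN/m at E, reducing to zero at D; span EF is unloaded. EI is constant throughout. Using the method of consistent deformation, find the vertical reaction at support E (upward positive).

R_E = 13 kN

Insert a hinge at E; M_E is the redundant, and each span becomes simply supported.
Rotations at E on the released spans (each span's end-slope, ×1/EI):
  span DE: triangular load, peak 5: w₀L³/(45EI) = 24/EI
  relative rotation θ_0 = (24 + 0)/EI = 24/EI
A unit hogging moment at E produces rotation L₁/(3EI) + L₂/(3EI) = 3.333/EI.
Slope continuity at E: θ_0 = M_E·3.333/EI, so M_E = 24/3.333 = 7.2 kN·m (hogging).
Span DE, ΣM about D with M_E applied at E: R_E^{DE}·6 = 60 + 7.2, so R_E^{DE} = 11.2 kN and R_D = 15 − 11.2 = 3.8 kN.
Span EF, ΣM about F: R_E^{EF}·4 = 0 + 7.2, so R_E^{EF} = 1.8 kN and R_F = 0 − 1.8 = -1.8 kN.
R_E = 11.2 + 1.8 = 13 kN.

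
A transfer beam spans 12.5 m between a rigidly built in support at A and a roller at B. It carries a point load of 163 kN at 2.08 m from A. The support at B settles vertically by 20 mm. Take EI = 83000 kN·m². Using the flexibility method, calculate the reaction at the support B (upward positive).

Remove the prop at B; the released (primary) structure is a cantilever built in at A.
Downward deflection at the released point B due to the loads:
  point load 163 at a = 2.08: Pa²(3L − a)/(6EI) = 4163/EI
Tip deflection under a unit load at B: L³/(3EI) = 651/EI.
With EI = 83000 kN·m²: δ_0 = 0.050157 m and δ_{BB} = 0.007844 m/kN.
Compatibility — the beam at B must follow the support down by 0.02 m: δ_0 − R_B·δ_{BB} = 0.02, so R_B = (0.050157 − 0.02)/0.007844 = 3.845 kN.

R_B = 3.845 kN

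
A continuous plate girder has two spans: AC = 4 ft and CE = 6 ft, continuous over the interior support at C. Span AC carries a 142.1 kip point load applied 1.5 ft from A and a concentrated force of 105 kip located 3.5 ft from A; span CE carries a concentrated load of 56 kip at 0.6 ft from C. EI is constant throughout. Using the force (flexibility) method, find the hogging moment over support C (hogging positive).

Release continuity at C by inserting a hinge; the redundant is the internal moment M_C. The primary structure is two simply-supported spans AC and CE.
Discontinuity in slope at C on the released structure — sum the simple-span end rotations:
  span AC: point load 142.1 at a = 1.5: Pab(L + a)/(6LEI) = 122.1/EI
  span AC: point load 105 at a = 3.5: Pab(L + a)/(6LEI) = 57.42/EI
  span CE: point load 56 at a = 0.6: Pab(L + b)/(6LEI) = 57.46/EI
  relative rotation θ_0 = (179.5 + 57.46)/EI = 237/EI
A unit hogging moment at C produces rotation L₁/(3EI) + L₂/(3EI) = 3.333/EI.
Slope continuity at C: θ_0 = M_C·3.333/EI, so M_C = 237/3.333 = 71.1 kip·ft (hogging).

M_C = 71.1 kip·ft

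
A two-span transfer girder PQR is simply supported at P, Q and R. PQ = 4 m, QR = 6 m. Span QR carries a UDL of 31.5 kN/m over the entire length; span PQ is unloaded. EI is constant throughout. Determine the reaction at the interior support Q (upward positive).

R_Q = 129.9 kN

Insert a hinge at Q; M_Q is the redundant, and each span becomes simply supported.
End slopes at the hinge Q, treating each span as simply supported:
  span QR: UDL 31.5: wL³/(24EI) = 283.5/EI
  relative rotation θ_0 = (0 + 283.5)/EI = 283.5/EI
A unit hogging moment at Q produces rotation L₁/(3EI) + L₂/(3EI) = 3.333/EI.
Compatibility: M_Q·(L₁+L₂)/(3EI) = θ_0, giving M_Q = 85.05 kN·m (hogging).
Span PQ, ΣM about P with M_Q applied at Q: R_Q^{PQ}·4 = 0 + 85.05, so R_Q^{PQ} = 21.26 kN and R_P = 0 − 21.26 = -21.26 kN.
Span QR, ΣM about R: R_Q^{QR}·6 = 567 + 85.05, so R_Q^{QR} = 108.7 kN and R_R = 189 − 108.7 = 80.33 kN.
R_Q = 21.26 + 108.7 = 129.9 kN.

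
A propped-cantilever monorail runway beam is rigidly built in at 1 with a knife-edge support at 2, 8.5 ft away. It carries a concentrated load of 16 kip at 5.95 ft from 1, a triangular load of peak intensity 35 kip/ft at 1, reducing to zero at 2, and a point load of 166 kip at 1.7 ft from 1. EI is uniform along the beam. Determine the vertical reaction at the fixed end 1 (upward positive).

R_1 = 282.7 kip

Take the reaction at 2 as the redundant and release it; the primary structure is a cantilever fixed at 1.
Deflection at 2 on the released cantilever, summing each load's contribution:
  point load 16 at a = 5.95: Pa²(3L − a)/(6EI) = 1846/EI
  triangular load, peak 35 at the fixed end: w₀L⁴/(30EI) = 6090/EI
  point load 166 at a = 1.7: Pa²(3L − a)/(6EI) = 1903/EI
  δ_0 = 9839/EI
Tip deflection under a unit load at 2: L³/(3EI) = 204.7/EI.
The prop prevents deflection at 2: R_2 = δ_0/δ_{22} = 9839/204.7 = 48.06 kip.
Vertical equilibrium: R_1 = ΣP − R_2 = 330.8 − 48.06 = 282.7 kip.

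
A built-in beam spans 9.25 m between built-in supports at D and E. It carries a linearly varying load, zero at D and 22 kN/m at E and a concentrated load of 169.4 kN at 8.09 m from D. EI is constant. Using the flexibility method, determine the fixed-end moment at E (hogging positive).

M_E = 244.4 kN·m

Release both end moments; the primary structure is a simply-supported span DE with redundants M_D and M_E.
End rotations of the released simple span under the applied load (×1/EI):
  at D: triangular load, peak 22: 7w₀L³/(360EI) = 338.6/EI
  at E: triangular load, peak 22: w₀L³/(45EI) = 386.9/EI
  at D: point load 169.4 at a = 8.09: Pab(L + b)/(6LEI) = 298.2/EI
  at E: point load 169.4 at a = 8.09: Pab(L + a)/(6LEI) = 496.7/EI
  θ_D0 = 636.7/EI,  θ_E0 = 883.6/EI
Flexibility coefficients: a unit moment at one end gives L/(3EI) there and L/(6EI) at the far end, so f₁₁ = f₂₂ = 3.083/EI and f₁₂ = f₂₁ = 1.542/EI.
Compatibility — zero rotation at each built-in end:
  3.083 M_D + 1.542 M_E = 636.7
  1.542 M_D + 3.083 M_E = 883.6
Solving the pair gives M_D = 84.3 kN·m and M_E = 244.4 kN·m (hogging).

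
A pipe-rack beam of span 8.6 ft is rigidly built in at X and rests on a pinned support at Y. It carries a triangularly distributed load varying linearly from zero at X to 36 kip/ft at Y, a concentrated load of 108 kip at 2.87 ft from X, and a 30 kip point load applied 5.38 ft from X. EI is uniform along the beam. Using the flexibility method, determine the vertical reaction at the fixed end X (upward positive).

R_X = 177.7 kip

Take the reaction at Y as the redundant and release it; the primary structure is a cantilever fixed at X.
Downward deflection at the released point Y due to the loads:
  triangular load, peak 36 at the free end: 11w₀L⁴/(120EI) = 18051/EI
  point load 108 at a = 2.87: Pa²(3L − a)/(6EI) = 3400/EI
  point load 30 at a = 5.38: Pa²(3L − a)/(6EI) = 2955/EI
  δ_0 = 24406/EI
Tip deflection under a unit load at Y: L³/(3EI) = 212/EI.
Compatibility at Y: δ_0 − R_Y·δ_{YY} = 0, so R_Y = 24406/212 = 115.1 kip.
Vertical equilibrium: R_X = ΣP − R_Y = 292.8 − 115.1 = 177.7 kip.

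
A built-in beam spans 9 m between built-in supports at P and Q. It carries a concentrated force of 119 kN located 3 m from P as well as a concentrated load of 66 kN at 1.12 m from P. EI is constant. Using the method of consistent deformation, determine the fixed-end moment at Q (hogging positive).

M_Q = 87.39 kN·m

Release both end moments; the primary structure is a simply-supported span PQ with redundants M_P and M_Q.
End rotations of the released simple span under the applied load (×1/EI):
  at P: point load 119 at a = 3: Pab(L + b)/(6LEI) = 595/EI
  at Q: point load 119 at a = 3: Pab(L + a)/(6LEI) = 476/EI
  at P: point load 66 at a = 1.12: Pab(L + b)/(6LEI) = 182.1/EI
  at Q: point load 66 at a = 1.12: Pab(L + a)/(6LEI) = 109.2/EI
  θ_P0 = 777.1/EI,  θ_Q0 = 585.2/EI
Flexibility coefficients: a unit moment at one end gives L/(3EI) there and L/(6EI) at the far end, so f₁₁ = f₂₂ = 3/EI and f₁₂ = f₂₁ = 1.5/EI.
Compatibility — zero rotation at each built-in end:
  3 M_P + 1.5 M_Q = 777.1
  1.5 M_P + 3 M_Q = 585.2
Solving the pair gives M_P = 215.3 kN·m and M_Q = 87.39 kN·m (hogging).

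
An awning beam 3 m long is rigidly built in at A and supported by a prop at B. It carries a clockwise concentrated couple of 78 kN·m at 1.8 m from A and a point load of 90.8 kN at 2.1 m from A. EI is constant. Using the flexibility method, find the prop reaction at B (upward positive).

Remove the prop at B; the released (primary) structure is a cantilever built in at A.
Free-end deflection of the primary structure under the applied loading (downward +):
  clockwise couple 78 at a = 1.8: M₀a(2L − a)/(2EI) = 294.8/EI
  point load 90.8 at a = 2.1: Pa²(3L − a)/(6EI) = 460.5/EI
  δ_0 = 755.3/EI
Flexibility coefficient — unit upward force at B: δ_{BB} = L³/(3EI) = 9/EI.
Compatibility at B: δ_0 − R_B·δ_{BB} = 0, so R_B = 755.3/9 = 83.93 kN.

R_B = 83.93 kN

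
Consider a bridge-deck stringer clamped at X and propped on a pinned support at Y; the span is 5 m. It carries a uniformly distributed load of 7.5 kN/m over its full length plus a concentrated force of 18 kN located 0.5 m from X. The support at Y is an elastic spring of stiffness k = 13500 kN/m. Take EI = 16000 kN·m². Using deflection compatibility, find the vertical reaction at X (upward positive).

Take the reaction at Y as the redundant and release it; the primary structure is a cantilever fixed at X.
Downward deflection at the released point Y due to the loads:
  UDL 7.5: wL⁴/(8EI) = 585.9/EI
  point load 18 at a = 0.5: Pa²(3L − a)/(6EI) = 10.88/EI
  δ_0 = 596.8/EI
Flexibility coefficient — unit upward force at Y: δ_{YY} = L³/(3EI) = 41.67/EI.
With EI = 16000 kN·m²: δ_0 = 0.037301 m and δ_{YY} = 0.002604 m/kN.
Compatibility — the spring shortens by R_Y/k under the reaction it provides: δ_0 − R_Y·δ_{YY} = R_Y/k. With 1/k = 0.000074 m/kN, R_Y = δ_0 / (δ_{YY} + 1/k) = 0.037301 / (0.002604 + 0.000074) = 13.93 kN.
Vertical equilibrium: R_X = ΣP − R_Y = 55.5 − 13.93 = 41.57 kN.

R_X = 41.57 kN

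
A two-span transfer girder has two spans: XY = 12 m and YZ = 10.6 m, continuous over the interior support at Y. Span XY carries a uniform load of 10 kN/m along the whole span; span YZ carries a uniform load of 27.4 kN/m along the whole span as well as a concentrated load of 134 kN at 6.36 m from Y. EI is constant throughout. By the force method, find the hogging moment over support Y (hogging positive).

M_Y = 388 kN·m

Take M_Y as the redundant. Released structure: two simple spans XY and YZ with a hinge at Y.
End slopes at the hinge Y, treating each span as simply supported:
  span XY: UDL 10: wL³/(24EI) = 720/EI
  span YZ: UDL 27.4: wL³/(24EI) = 1360/EI
  span YZ: point load 134 at a = 6.36: Pab(L + b)/(6LEI) = 843.1/EI
  relative rotation θ_0 = (720 + 2203)/EI = 2923/EI
A unit hogging moment at Y produces rotation L₁/(3EI) + L₂/(3EI) = 7.533/EI.
Slope continuity at Y: θ_0 = M_Y·7.533/EI, so M_Y = 2923/7.533 = 388 kN·m (hogging).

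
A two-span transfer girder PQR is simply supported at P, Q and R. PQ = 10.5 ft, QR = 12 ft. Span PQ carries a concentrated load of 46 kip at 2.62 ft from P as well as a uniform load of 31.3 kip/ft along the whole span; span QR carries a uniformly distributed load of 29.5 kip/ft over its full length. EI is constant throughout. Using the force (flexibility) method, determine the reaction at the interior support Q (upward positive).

Insert a hinge at Q; M_Q is the redundant, and each span becomes simply supported.
Rotations at Q on the released spans (each span's end-slope, ×1/EI):
  span PQ: point load 46 at a = 2.62: Pab(L + a)/(6LEI) = 197.8/EI
  span PQ: UDL 31.3: wL³/(24EI) = 1510/EI
  span QR: UDL 29.5: wL³/(24EI) = 2124/EI
  relative rotation θ_0 = (1708 + 2124)/EI = 3832/EI
A unit hogging moment at Q produces rotation L₁/(3EI) + L₂/(3EI) = 7.5/EI.
Compatibility: M_Q·(L₁+L₂)/(3EI) = θ_0, giving M_Q = 510.9 kip·ft (hogging).
Span PQ, ΣM about P with M_Q applied at Q: R_Q^{PQ}·10.5 = 1846 + 510.9, so R_Q^{PQ} = 224.5 kip and R_P = 374.6 − 224.5 = 150.2 kip.
Span QR, ΣM about R: R_Q^{QR}·12 = 2124 + 510.9, so R_Q^{QR} = 219.6 kip and R_R = 354 − 219.6 = 134.4 kip.
R_Q = 224.5 + 219.6 = 444 kip.

R_Q = 444 kip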